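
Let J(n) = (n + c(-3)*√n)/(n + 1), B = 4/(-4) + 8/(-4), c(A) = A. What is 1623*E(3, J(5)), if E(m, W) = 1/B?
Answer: -541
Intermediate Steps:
B = -3 (B = 4*(-¼) + 8*(-¼) = -1 - 2 = -3)
J(n) = (n - 3*√n)/(1 + n) (J(n) = (n - 3*√n)/(n + 1) = (n - 3*√n)/(1 + n))
E(m, W) = -⅓ (E(m, W) = 1/(-3) = -⅓)
1623*E(3, J(5)) = 1623*(-⅓) = -541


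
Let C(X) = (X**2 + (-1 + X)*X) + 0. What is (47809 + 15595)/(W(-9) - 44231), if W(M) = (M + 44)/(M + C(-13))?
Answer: -21684168/15126967 ≈ -1.4335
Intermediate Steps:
C(X) = X**2 + X*(-1 + X) (C(X) = (X**2 + X*(-1 + X)) + 0 = X**2 + X*(-1 + X))
W(M) = (44 + M)/(351 + M) (W(M) = (M + 44)/(M - 13*(-1 + 2*(-13))) = (44 + M)/(M - 13*(-1 - 26)) = (44 + M)/(M - 13*(-27)) = (44 + M)/(M + 351) = (44 + M)/(351 + M))
(47809 + 15595)/(W(-9) - 44231) = (47809 + 15595)/((44 - 9)/(351 - 9) - 44231) = 63404/(35/342 - 44231) = 63404/(-15126967/342) = 63404*(-342/15126967) = -21684168/15126967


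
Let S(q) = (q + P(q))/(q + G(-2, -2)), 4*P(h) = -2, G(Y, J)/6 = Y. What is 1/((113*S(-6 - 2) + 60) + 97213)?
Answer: 40/3892841 ≈ 1.0275e-5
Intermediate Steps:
G(Y, J) = 6*Y
P(h) = -½ (P(h) = (¼)*(-2) = -½)
S(q) = (-½ + q)/(-12 + q) (S(q) = (q - ½)/(q + 6*(-2)) = (-½ + q)/(q - 12) = (-½ + q)/(-12 + q))
1/((113*S(-6 - 2) + 60) + 97213) = 1/((113*((-½ + (-6 - 2))/(-12 + (-6 - 2))) + 60) + 97213) = 1/((113*((-½ - 8)/(-12 - 8)) + 60) + 97213) = 1/((113*(-17/2/(-20)) + 60) + 97213) = 1/((113*(-1/20*(-17/2)) + 60) + 97213) = 1/((113*(17/40) + 60) + 97213) = 1/((1921/40 + 60) + 97213) = 1/(4321/40 + 97213) = 1/(3892841/40) = 40/3892841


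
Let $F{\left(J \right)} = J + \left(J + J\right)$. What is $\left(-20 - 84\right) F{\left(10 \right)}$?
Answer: $-3120$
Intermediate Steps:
$F{\left(J \right)} = 3 J$ ($F{\left(J \right)} = J + 2 J = 3 J$)
$\left(-20 - 84\right) F{\left(10 \right)} = \left(-20 - 84\right) 3 \cdot 10 = \left(-104\right) 30 = -3120$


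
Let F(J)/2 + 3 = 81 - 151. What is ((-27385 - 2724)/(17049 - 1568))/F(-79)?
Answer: 30109/2260226 ≈ 0.013321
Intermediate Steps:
F(J) = -146 (F(J) = -6 + 2*(81 - 151) = -6 + 2*(-70) = -6 - 140 = -146)
((-27385 - 2724)/(17049 - 1568))/F(-79) = ((-27385 - 2724)/(17049 - 1568))/(-146) = -30109/15481*(-1/146) = 30109/2260226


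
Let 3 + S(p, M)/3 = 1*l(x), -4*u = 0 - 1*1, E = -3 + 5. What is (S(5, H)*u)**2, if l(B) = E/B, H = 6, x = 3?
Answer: 49/16 ≈ 3.0625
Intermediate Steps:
E = 2
u = 1/4 (u = -(0 - 1*1)/4 = -(0 - 1)/4 = -1/4*(-1) = 1/4 ≈ 0.25000)
l(B) = 2/B
S(p, M) = -7 (S(p, M) = -9 + 3*(1*(2/3)) = -9 + 3*(2/3) = -9 + 2 = -7)
(S(5, H)*u)**2 = (-7*1/4)**2 = (-7/4)**2 = 49/16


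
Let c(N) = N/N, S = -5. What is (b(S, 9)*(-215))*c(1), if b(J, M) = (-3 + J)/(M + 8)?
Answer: 1720/17 ≈ 101.18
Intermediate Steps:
c(N) = 1
b(J, M) = (-3 + J)/(8 + M)
(b(S, 9)*(-215))*c(1) = (((-3 - 5)/(8 + 9))*(-215))*1 = ((-8/17)*(-215))*1 = (((1/17)*(-8))*(-215))*1 = -8/17*(-215)*1 = (1720/17)*1 = 1720/17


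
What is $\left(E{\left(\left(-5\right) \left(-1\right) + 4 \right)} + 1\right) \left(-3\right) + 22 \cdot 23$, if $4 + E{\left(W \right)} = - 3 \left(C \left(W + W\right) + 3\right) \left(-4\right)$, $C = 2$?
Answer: $-889$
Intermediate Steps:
$E{\left(W \right)} = 32 + 48 W$ ($E{\left(W \right)} = -4 + - 3 \left(2 \left(W + W\right) + 3\right) \left(-4\right) = -4 + - 3 \left(2 \cdot 2 W + 3\right) \left(-4\right) = -4 + - 3 \left(4 W + 3\right) \left(-4\right) = -4 + - 3 \left(3 + 4 W\right) \left(-4\right) = -4 + \left(-9 - 12 W\right) \left(-4\right) = -4 + \left(36 + 48 W\right) = 32 + 48 W$)
$\left(E{\left(\left(-5\right) \left(-1\right) + 4 \right)} + 1\right) \left(-3\right) + 22 \cdot 23 = \left(\left(32 + 48 \left(\left(-5\right) \left(-1\right) + 4\right)\right) + 1\right) \left(-3\right) + 22 \cdot 23 = \left(\left(32 + 48 \left(5 + 4\right)\right) + 1\right) \left(-3\right) + 506 = \left(\left(32 + 48 \cdot 9\right) + 1\right) \left(-3\right) + 506 = \left(\left(32 + 432\right) + 1\right) \left(-3\right) + 506 = \left(464 + 1\right) \left(-3\right) + 506 = 465 \left(-3\right) + 506 = -1395 + 506 = -889$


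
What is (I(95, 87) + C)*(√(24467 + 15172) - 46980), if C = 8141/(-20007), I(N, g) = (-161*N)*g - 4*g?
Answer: 15445159434560/247 - 26629585232*√39639/20007 ≈ 6.2266e+10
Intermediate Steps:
I(N, g) = -4*g - 161*N*g (I(N, g) = -161*N*g - 4*g = -4*g - 161*N*g)
C = -8141/20007 (C = 8141*(-1/20007) = -8141/20007 ≈ -0.40691)
(I(95, 87) + C)*(√(24467 + 15172) - 46980) = (-1*87*(4 + 161*95) - 8141/20007)*(√(24467 + 15172) - 46980) = (-1*87*(4 + 15295) - 8141/20007)*(√39639 - 46980) = (-1*87*15299 - 8141/20007)*(-46980 + √39639) = (-1331013 - 8141/20007)*(-46980 + √39639) = -26629585232*(-46980 + √39639)/20007 = 15445159434560/247 - 26629585232*√39639/20007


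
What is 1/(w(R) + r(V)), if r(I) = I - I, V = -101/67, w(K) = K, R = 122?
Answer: 1/122 ≈ 0.0081967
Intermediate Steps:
V = -101/67 (V = -101*1/67 = -101/67 ≈ -1.5075)
r(I) = 0
1/(w(R) + r(V)) = 1/(122 + 0) = 1/122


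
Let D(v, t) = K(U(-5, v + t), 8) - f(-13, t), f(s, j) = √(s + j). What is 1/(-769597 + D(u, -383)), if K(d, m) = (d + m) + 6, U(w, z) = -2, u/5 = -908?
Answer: I/(-769585*I + 6*√11) ≈ -1.2994e-6 + 3.36e-11*I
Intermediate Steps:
u = -4540 (u = 5*(-908) = -4540)
K(d, m) = 6 + d + m
f(s, j) = √(j + s)
D(v, t) = 12 - √(-13 + t) (D(v, t) = (6 - 2 + 8) - √(t - 13) = 12 - √(-13 + t))
1/(-769597 + D(u, -383)) = 1/(-769597 + (12 - √(-13 - 383))) = 1/(-769597 + (12 - √(-396))) = 1/(-769597 + (12 - 6*I*√11)) = 1/(-769585 - 6*I*√11)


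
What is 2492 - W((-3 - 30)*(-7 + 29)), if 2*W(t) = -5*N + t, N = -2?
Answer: 2850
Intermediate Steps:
W(t) = 5 + t/2 (W(t) = (-5*(-2) + t)/2 = (10 + t)/2 = 5 + t/2)
2492 - W((-3 - 30)*(-7 + 29)) = 2492 - (5 + ((-3 - 30)*(-7 + 29))/2) = 2492 - (5 + (-33*22)/2) = 2492 - (5 + (1/2)*(-726)) = 2492 - (5 - 363) = 2492 - 1*(-358) = 2492 + 358 = 2850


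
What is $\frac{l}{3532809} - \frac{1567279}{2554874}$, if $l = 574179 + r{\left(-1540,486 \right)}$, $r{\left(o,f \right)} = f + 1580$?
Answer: $- \frac{580666284083}{1289411694438} \approx -0.45033$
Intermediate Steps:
$r{\left(o,f \right)} = 1580 + f$
$l = 576245$ ($l = 574179 + \left(1580 + 486\right) = 574179 + 2066 = 576245$)
$\frac{l}{3532809} - \frac{1567279}{2554874} = \frac{576245}{3532809} - \frac{1567279}{2554874} = 576245 \cdot \frac{1}{3532809} - \frac{223897}{364982} = \frac{576245}{3532809} - \frac{223897}{364982} = - \frac{580666284083}{1289411694438}$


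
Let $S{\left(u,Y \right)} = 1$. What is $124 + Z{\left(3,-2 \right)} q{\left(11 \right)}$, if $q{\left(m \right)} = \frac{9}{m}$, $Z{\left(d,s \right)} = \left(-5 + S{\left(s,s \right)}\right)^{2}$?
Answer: $\frac{1508}{11} \approx 137.09$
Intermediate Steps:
$Z{\left(d,s \right)} = 16$ ($Z{\left(d,s \right)} = \left(-5 + 1\right)^{2} = \left(-4\right)^{2} = 16$)
$124 + Z{\left(3,-2 \right)} q{\left(11 \right)} = 124 + 16 \cdot \frac{9}{11} = 124 + \frac{144}{11} = \frac{1508}{11}$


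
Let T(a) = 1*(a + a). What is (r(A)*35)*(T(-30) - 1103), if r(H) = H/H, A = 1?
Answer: -40705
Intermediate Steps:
r(H) = 1
T(a) = 2*a (T(a) = 1*(2*a) = 2*a)
(r(A)*35)*(T(-30) - 1103) = (1*35)*(2*(-30) - 1103) = 35*(-60 - 1103) = 35*(-1163) = -40705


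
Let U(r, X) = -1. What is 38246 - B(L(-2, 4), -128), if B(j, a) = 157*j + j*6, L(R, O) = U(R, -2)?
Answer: 38409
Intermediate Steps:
L(R, O) = -1
B(j, a) = 163*j (B(j, a) = 157*j + 6*j = 163*j)
38246 - B(L(-2, 4), -128) = 38246 - 163*(-1) = 38246 - 1*(-163) = 38246 + 163 = 38409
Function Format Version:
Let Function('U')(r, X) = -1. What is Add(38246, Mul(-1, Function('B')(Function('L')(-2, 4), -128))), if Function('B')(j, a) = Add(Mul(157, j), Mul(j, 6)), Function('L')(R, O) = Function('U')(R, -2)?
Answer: 38409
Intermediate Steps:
Function('L')(R, O) = -1
Function('B')(j, a) = Mul(163, j) (Function('B')(j, a) = Add(Mul(157, j), Mul(6, j)) = Mul(163, j))
Add(38246, Mul(-1, Function('B')(Function('L')(-2, 4), -128))) = Add(38246, Mul(-1, Mul(163, -1))) = Add(38246, Mul(-1, -163)) = Add(38246, 163) = 38409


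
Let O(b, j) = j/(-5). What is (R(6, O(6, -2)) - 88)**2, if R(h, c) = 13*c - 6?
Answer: 197136/25 ≈ 7885.4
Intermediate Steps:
O(b, j) = -j/5 (O(b, j) = j*(-1/5) = -j/5)
R(h, c) = -6 + 13*c
(R(6, O(6, -2)) - 88)**2 = ((-6 + 13*(-1/5*(-2))) - 88)**2 = ((-6 + 13*(2/5)) - 88)**2 = ((-6 + 26/5) - 88)**2 = (-4/5 - 88)**2 = (-444/5)**2 = 197136/25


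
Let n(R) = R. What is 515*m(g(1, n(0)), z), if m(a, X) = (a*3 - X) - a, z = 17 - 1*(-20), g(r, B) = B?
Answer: -19055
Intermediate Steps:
z = 37 (z = 17 + 20 = 37)
m(a, X) = -X + 2*a (m(a, X) = (3*a - X) - a = (-X + 3*a) - a = -X + 2*a)
515*m(g(1, n(0)), z) = 515*(-1*37 + 2*0) = 515*(-37 + 0) = 515*(-37) = -19055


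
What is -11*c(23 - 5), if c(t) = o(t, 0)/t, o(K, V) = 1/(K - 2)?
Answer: -11/288 ≈ -0.038194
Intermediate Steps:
o(K, V) = 1/(-2 + K)
c(t) = 1/(t*(-2 + t)) (c(t) = 1/((-2 + t)*t) = 1/(t*(-2 + t)))
-11*c(23 - 5) = -11/((23 - 5)*(-2 + (23 - 5))) = -11/(18*(-2 + 18)) = -11/(18*16) = -11*1/288 = -11/288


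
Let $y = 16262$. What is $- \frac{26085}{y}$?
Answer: $- \frac{555}{346} \approx -1.604$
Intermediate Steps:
$- \frac{26085}{y} = - \frac{26085}{16262} = \left(-26085\right) \frac{1}{16262} = - \frac{555}{346}$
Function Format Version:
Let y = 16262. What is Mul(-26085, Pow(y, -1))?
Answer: Rational(-555, 346) ≈ -1.6040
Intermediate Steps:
Mul(-26085, Pow(y, -1)) = Mul(-26085, Pow(16262, -1)) = Mul(-26085, Rational(1, 16262)) = Rational(-555, 346)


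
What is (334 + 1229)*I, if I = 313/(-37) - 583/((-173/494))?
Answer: 16570808775/6401 ≈ 2.5888e+6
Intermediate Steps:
I = 10601925/6401 (I = 313*(-1/37) - 583/((-173*1/494)) = -313/37 - 583/(-173/494) = -313/37 - 583*(-494/173) = -313/37 + 288002/173 = 10601925/6401 ≈ 1656.3)
(334 + 1229)*I = (334 + 1229)*(10601925/6401) = 1563*(10601925/6401) = 16570808775/6401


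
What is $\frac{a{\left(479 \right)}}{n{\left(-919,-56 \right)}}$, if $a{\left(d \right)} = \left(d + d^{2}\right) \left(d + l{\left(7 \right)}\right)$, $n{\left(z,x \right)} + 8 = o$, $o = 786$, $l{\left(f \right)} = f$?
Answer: $\frac{55870560}{389} \approx 1.4363 \cdot 10^{5}$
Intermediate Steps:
$n{\left(z,x \right)} = 778$ ($n{\left(z,x \right)} = -8 + 786 = 778$)
$a{\left(d \right)} = \left(7 + d\right) \left(d + d^{2}\right)$ ($a{\left(d \right)} = \left(d + d^{2}\right) \left(d + 7\right) = \left(d + d^{2}\right) \left(7 + d\right) = \left(7 + d\right) \left(d + d^{2}\right)$)
$\frac{a{\left(479 \right)}}{n{\left(-919,-56 \right)}} = \frac{479 \left(7 + 479^{2} + 8 \cdot 479\right)}{778} = 479 \left(7 + 229441 + 3832\right) \frac{1}{778} = 479 \cdot 233280 \cdot \frac{1}{778} = 111741120 \cdot \frac{1}{778} = \frac{55870560}{389}$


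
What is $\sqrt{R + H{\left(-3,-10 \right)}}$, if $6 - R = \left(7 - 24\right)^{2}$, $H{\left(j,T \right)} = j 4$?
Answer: $i \sqrt{295} \approx 17.176 i$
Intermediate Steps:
$H{\left(j,T \right)} = 4 j$
$R = -283$ ($R = 6 - \left(7 - 24\right)^{2} = 6 - \left(-17\right)^{2} = 6 - 289 = -283$)
$\sqrt{R + H{\left(-3,-10 \right)}} = \sqrt{-283 + 4 \left(-3\right)} = \sqrt{-283 - 12} = \sqrt{-295} = i \sqrt{295}$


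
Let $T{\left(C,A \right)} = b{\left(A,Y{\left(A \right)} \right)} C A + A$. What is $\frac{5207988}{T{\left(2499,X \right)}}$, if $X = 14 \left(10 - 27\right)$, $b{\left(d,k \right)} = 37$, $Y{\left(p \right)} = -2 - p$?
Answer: $- \frac{1301997}{5501608} \approx -0.23666$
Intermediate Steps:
$X = -238$ ($X = 14 \left(-17\right) = -238$)
$T{\left(C,A \right)} = A + 37 A C$ ($T{\left(C,A \right)} = 37 C A + A = 37 A C + A = A + 37 A C$)
$\frac{5207988}{T{\left(2499,X \right)}} = \frac{5207988}{\left(-238\right) \left(1 + 37 \cdot 2499\right)} = \frac{5207988}{\left(-238\right) \left(1 + 92463\right)} = \frac{5207988}{\left(-238\right) 92464} = \frac{5207988}{-22006432} = 5207988 \left(- \frac{1}{22006432}\right) = - \frac{1301997}{5501608}$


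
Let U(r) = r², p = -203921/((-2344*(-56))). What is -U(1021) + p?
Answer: -136835179345/131264 ≈ -1.0424e+6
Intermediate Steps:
p = -203921/131264 ≈ -1.5535
-U(1021) + p = -1*1021² - 203921/131264 = -1*1042441 - 203921/131264 = -1042441 - 203921/131264 = -136835179345/131264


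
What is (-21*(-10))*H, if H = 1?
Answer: 210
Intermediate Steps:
(-21*(-10))*H = -21*(-10)*1 = 210*1 = 210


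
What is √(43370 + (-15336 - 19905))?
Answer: √8129 ≈ 90.161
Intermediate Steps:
√(43370 + (-15336 - 19905)) = √(43370 - 35241) = √8129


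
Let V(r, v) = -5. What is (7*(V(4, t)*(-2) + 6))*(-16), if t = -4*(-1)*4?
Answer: -1792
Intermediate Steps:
t = 16 (t = 4*4 = 16)
(7*(V(4, t)*(-2) + 6))*(-16) = (7*(-5*(-2) + 6))*(-16) = (7*(10 + 6))*(-16) = (7*16)*(-16) = 112*(-16) = -1792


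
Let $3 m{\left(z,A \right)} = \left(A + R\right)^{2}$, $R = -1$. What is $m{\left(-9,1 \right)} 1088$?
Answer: $0$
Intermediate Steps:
$m{\left(z,A \right)} = \frac{\left(-1 + A\right)^{2}}{3}$ ($m{\left(z,A \right)} = \frac{\left(A - 1\right)^{2}}{3} = \frac{\left(-1 + A\right)^{2}}{3}$)
$m{\left(-9,1 \right)} 1088 = \frac{\left(-1 + 1\right)^{2}}{3} \cdot 1088 = \frac{0^{2}}{3} \cdot 1088 = \frac{1}{3} \cdot 0 \cdot 1088 = 0 \cdot 1088 = 0$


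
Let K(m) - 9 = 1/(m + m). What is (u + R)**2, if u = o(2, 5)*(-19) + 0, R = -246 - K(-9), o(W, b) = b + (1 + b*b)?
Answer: 230766481/324 ≈ 7.1224e+5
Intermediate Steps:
K(m) = 9 + 1/(2*m) (K(m) = 9 + 1/(m + m) = 9 + 1/(2*m))
o(W, b) = 1 + b + b**2 (o(W, b) = b + (1 + b**2) = 1 + b + b**2)
R = -4589/18 (R = -246 - (9 + (1/2)/(-9)) = -246 - (9 + (1/2)*(-1/9)) = -246 - (9 - 1/18) = -246 - 1*161/18 = -246 - 161/18 = -4589/18 ≈ -254.94)
u = -589 (u = (1 + 5 + 5**2)*(-19) + 0 = (1 + 5 + 25)*(-19) + 0 = 31*(-19) + 0 = -589 + 0 = -589)
(u + R)**2 = (-589 - 4589/18)**2 = (-15191/18)**2 = 230766481/324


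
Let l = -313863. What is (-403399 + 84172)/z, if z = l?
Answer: 106409/104621 ≈ 1.0171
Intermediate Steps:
z = -313863
(-403399 + 84172)/z = (-403399 + 84172)/(-313863) = -319227*(-1/313863) = 106409/104621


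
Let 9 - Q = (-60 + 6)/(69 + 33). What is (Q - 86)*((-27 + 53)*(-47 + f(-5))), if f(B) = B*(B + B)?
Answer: -101400/17 ≈ -5964.7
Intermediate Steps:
f(B) = 2*B² (f(B) = B*(2*B) = 2*B²)
Q = 162/17 (Q = 9 - (-60 + 6)/(69 + 33) = 9 - (-54)/102 = 9 - 1*(-9/17) = 9 + 9/17 = 162/17 ≈ 9.5294)
(Q - 86)*((-27 + 53)*(-47 + f(-5))) = (162/17 - 86)*((-27 + 53)*(-47 + 2*(-5)²)) = -33800*(-47 + 2*25)/17 = -33800*(-47 + 50)/17 = -33800*3/17 = -1300/17*78 = -101400/17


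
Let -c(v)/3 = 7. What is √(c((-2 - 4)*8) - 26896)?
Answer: I*√26917 ≈ 164.06*I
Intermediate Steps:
c(v) = -21 (c(v) = -3*7 = -21)
√(c((-2 - 4)*8) - 26896) = √(-21 - 26896) = √(-26917) = I*√26917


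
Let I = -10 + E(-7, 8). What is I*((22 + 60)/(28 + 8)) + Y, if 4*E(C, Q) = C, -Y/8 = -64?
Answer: 34937/72 ≈ 485.24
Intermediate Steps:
Y = 512 (Y = -8*(-64) = 512)
E(C, Q) = C/4
I = -47/4 (I = -10 + (¼)*(-7) = -10 - 7/4 = -47/4 ≈ -11.750)
I*((22 + 60)/(28 + 8)) + Y = -47*(22 + 60)/(4*(28 + 8)) + 512 = -1927/(2*36) + 512 = -47/4*41/18 + 512 = -1927/72 + 512 = 34937/72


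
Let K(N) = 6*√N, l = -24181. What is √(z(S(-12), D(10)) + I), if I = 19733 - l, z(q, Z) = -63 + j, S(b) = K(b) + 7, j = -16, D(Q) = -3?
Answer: √43835 ≈ 209.37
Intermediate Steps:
S(b) = 7 + 6*√b (S(b) = 6*√b + 7 = 7 + 6*√b)
z(q, Z) = -79 (z(q, Z) = -63 - 16 = -79)
I = 43914 (I = 19733 - 1*(-24181) = 19733 + 24181 = 43914)
√(z(S(-12), D(10)) + I) = √(-79 + 43914) = √43835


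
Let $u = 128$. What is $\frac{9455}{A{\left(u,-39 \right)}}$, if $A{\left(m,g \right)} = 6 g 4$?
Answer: $- \frac{9455}{936} \approx -10.102$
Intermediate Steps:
$A{\left(m,g \right)} = 24 g$
$\frac{9455}{A{\left(u,-39 \right)}} = \frac{9455}{24 \left(-39\right)} = \frac{9455}{-936} = 9455 \left(- \frac{1}{936}\right) = - \frac{9455}{936}$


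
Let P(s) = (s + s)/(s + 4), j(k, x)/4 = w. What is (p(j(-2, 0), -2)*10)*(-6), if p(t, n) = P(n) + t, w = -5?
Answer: 1320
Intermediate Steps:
j(k, x) = -20 (j(k, x) = 4*(-5) = -20)
P(s) = 2*s/(4 + s) (P(s) = (2*s)/(4 + s) = 2*s/(4 + s))
p(t, n) = t + 2*n/(4 + n) (p(t, n) = 2*n/(4 + n) + t = t + 2*n/(4 + n))
(p(j(-2, 0), -2)*10)*(-6) = (((2*(-2) - 20*(4 - 2))/(4 - 2))*10)*(-6) = (((-4 - 20*2)/2)*10)*(-6) = (((-4 - 40)/2)*10)*(-6) = (((1/2)*(-44))*10)*(-6) = -22*10*(-6) = -220*(-6) = 1320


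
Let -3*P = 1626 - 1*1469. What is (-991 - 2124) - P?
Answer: -9188/3 ≈ -3062.7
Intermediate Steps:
P = -157/3 (P = -(1626 - 1*1469)/3 = -(1626 - 1469)/3 = -⅓*157 = -157/3 ≈ -52.333)
(-991 - 2124) - P = (-991 - 2124) - 1*(-157/3) = -3115 + 157/3 = -9188/3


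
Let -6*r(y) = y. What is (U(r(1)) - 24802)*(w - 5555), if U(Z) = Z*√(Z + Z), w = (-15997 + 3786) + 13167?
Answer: 114064398 + 511*I*√3/2 ≈ 1.1406e+8 + 442.54*I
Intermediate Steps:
w = 956 (w = -12211 + 13167 = 956)
r(y) = -y/6
U(Z) = √2*Z^(3/2) (U(Z) = Z*√(2*Z) = Z*(√2*√Z) = √2*Z^(3/2))
(U(r(1)) - 24802)*(w - 5555) = (√2*(-⅙*1)^(3/2) - 24802)*(956 - 5555) = (√2*(-⅙)^(3/2) - 24802)*(-4599) = (√2*(-I*√6/36) - 24802)*(-4599) = (-I*√3/18 - 24802)*(-4599) = (-24802 - I*√3/18)*(-4599) = 114064398 + 511*I*√3/2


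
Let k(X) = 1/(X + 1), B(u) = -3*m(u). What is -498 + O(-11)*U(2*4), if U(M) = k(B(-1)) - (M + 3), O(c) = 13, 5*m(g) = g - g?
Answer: -628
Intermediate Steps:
m(g) = 0 (m(g) = (g - g)/5 = (1/5)*0 = 0)
B(u) = 0 (B(u) = -3*0 = 0)
k(X) = 1/(1 + X)
U(M) = -2 - M (U(M) = 1/(1 + 0) - (M + 3) = 1/1 - (3 + M) = 1 + (-3 - M) = -2 - M)
-498 + O(-11)*U(2*4) = -498 + 13*(-2 - 2*4) = -498 + 13*(-2 - 1*8) = -498 + 13*(-2 - 8) = -498 + 13*(-10) = -498 - 130 = -628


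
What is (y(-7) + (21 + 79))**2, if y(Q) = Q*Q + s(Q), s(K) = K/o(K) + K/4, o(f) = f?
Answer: 351649/16 ≈ 21978.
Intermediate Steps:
s(K) = 1 + K/4 (s(K) = K/K + K/4 = 1 + K*(1/4) = 1 + K/4)
y(Q) = 1 + Q**2 + Q/4 (y(Q) = Q*Q + (1 + Q/4) = Q**2 + (1 + Q/4) = 1 + Q**2 + Q/4)
(y(-7) + (21 + 79))**2 = ((1 + (-7)**2 + (1/4)*(-7)) + (21 + 79))**2 = ((1 + 49 - 7/4) + 100)**2 = (193/4 + 100)**2 = (593/4)**2 = 351649/16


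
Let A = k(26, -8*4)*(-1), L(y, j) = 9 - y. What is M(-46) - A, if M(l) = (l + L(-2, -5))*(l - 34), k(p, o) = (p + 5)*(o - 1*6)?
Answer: 1622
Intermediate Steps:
k(p, o) = (-6 + o)*(5 + p) (k(p, o) = (5 + p)*(o - 6) = (5 + p)*(-6 + o) = (-6 + o)*(5 + p))
M(l) = (-34 + l)*(11 + l) (M(l) = (l + (9 - 1*(-2)))*(l - 34) = (l + (9 + 2))*(-34 + l) = (l + 11)*(-34 + l) = (11 + l)*(-34 + l) = (-34 + l)*(11 + l))
A = 1178 (A = (-30 - 6*26 + 5*(-8*4) - 8*4*26)*(-1) = (-30 - 156 + 5*(-32) - 32*26)*(-1) = (-30 - 156 - 160 - 832)*(-1) = -1178*(-1) = 1178)
M(-46) - A = (-374 + (-46)² - 23*(-46)) - 1*1178 = (-374 + 2116 + 1058) - 1178 = 2800 - 1178 = 1622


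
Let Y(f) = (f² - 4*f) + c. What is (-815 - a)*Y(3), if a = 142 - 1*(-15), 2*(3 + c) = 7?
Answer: 2430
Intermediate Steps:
c = ½ (c = -3 + (½)*7 = -3 + 7/2 = ½ ≈ 0.50000)
a = 157 (a = 142 + 15 = 157)
Y(f) = ½ + f² - 4*f (Y(f) = (f² - 4*f) + ½ = ½ + f² - 4*f)
(-815 - a)*Y(3) = (-815 - 1*157)*(½ + 3² - 4*3) = (-815 - 157)*(½ + 9 - 12) = -972*(-5/2) = 2430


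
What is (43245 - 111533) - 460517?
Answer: -528805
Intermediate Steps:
(43245 - 111533) - 460517 = -68288 - 460517 = -528805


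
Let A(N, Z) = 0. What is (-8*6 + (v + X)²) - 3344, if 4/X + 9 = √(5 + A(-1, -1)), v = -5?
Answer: -1213691/361 + 208*√5/361 ≈ -3360.7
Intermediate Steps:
X = 4/(-9 + √5) (X = 4/(-9 + √(5 + 0)) = 4/(-9 + √5) ≈ -0.59137)
(-8*6 + (v + X)²) - 3344 = (-8*6 + (-5 + (-9/19 - √5/19))²) - 3344 = (-48 + (-104/19 - √5/19)²) - 3344 = -3392 + (-104/19 - √5/19)²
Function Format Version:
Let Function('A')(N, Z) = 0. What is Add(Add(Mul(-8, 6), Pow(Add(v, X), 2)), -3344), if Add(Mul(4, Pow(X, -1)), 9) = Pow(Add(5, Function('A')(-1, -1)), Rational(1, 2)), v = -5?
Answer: Add(Rational(-1213691, 361), Mul(Rational(208, 361), Pow(5, Rational(1, 2)))) ≈ -3360.7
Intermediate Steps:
X = Mul(4, Pow(Add(-9, Pow(5, Rational(1, 2))), -1)) (X = Mul(4, Pow(Add(-9, Pow(Add(5, 0), Rational(1, 2))), -1)) = Mul(4, Pow(Add(-9, Pow(5, Rational(1, 2))), -1)) ≈ -0.59137)
Add(Add(Mul(-8, 6), Pow(Add(v, X), 2)), -3344) = Add(Add(Mul(-8, 6), Pow(Add(-5, Add(Rational(-9, 19), Mul(Rational(-1, 19), Pow(5, Rational(1, 2))))), 2)), -3344) = Add(Add(-48, Pow(Add(Rational(-104, 19), Mul(Rational(-1, 19), Pow(5, Rational(1, 2)))), 2)), -3344) = Add(-3392, Pow(Add(Rational(-104, 19), Mul(Rational(-1, 19), Pow(5, Rational(1, 2)))), 2))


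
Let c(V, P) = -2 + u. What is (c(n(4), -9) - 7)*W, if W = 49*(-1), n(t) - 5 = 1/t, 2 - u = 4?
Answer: 539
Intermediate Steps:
u = -2 (u = 2 - 1*4 = 2 - 4 = -2)
n(t) = 5 + 1/t
W = -49
c(V, P) = -4 (c(V, P) = -2 - 2 = -4)
(c(n(4), -9) - 7)*W = (-4 - 7)*(-49) = -11*(-49) = 539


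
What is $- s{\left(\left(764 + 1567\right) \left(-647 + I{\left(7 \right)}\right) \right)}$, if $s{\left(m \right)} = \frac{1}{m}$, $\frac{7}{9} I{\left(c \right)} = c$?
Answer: $\frac{1}{1487178} \approx 6.7241 \cdot 10^{-7}$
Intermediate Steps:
$I{\left(c \right)} = \frac{9 c}{7}$
$- s{\left(\left(764 + 1567\right) \left(-647 + I{\left(7 \right)}\right) \right)} = - \frac{1}{\left(764 + 1567\right) \left(-647 + \frac{9}{7} \cdot 7\right)} = - \frac{1}{2331 \left(-647 + 9\right)} = - \frac{1}{2331 \left(-638\right)} = - \frac{1}{-1487178} = \left(-1\right) \left(- \frac{1}{1487178}\right) = \frac{1}{1487178}$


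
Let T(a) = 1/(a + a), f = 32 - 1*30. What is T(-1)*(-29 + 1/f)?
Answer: 57/4 ≈ 14.250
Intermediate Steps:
f = 2 (f = 32 - 30 = 2)
T(a) = 1/(2*a)
T(-1)*(-29 + 1/f) = ((1/2)/(-1))*(-29 + 1/2) = ((1/2)*(-1))*(-29 + 1/2) = -1/2*(-57/2) = 57/4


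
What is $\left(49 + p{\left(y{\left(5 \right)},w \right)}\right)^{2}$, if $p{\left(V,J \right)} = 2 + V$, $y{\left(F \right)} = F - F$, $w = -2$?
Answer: $2601$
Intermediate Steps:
$y{\left(F \right)} = 0$
$\left(49 + p{\left(y{\left(5 \right)},w \right)}\right)^{2} = \left(49 + \left(2 + 0\right)\right)^{2} = \left(49 + 2\right)^{2} = 51^{2} = 2601$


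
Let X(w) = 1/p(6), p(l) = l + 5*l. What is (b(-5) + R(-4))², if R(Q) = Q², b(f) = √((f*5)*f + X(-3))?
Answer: (96 + √4501)²/36 ≈ 738.84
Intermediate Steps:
p(l) = 6*l
X(w) = 1/36 (X(w) = 1/(6*6) = 1/36)
b(f) = √(1/36 + 5*f²) (b(f) = √((f*5)*f + 1/36) = √((5*f)*f + 1/36) = √(5*f² + 1/36) = √(1/36 + 5*f²))
(b(-5) + R(-4))² = (√(1 + 180*(-5)²)/6 + (-4)²)² = (√(1 + 180*25)/6 + 16)² = (√(1 + 4500)/6 + 16)² = (√4501/6 + 16)² = (16 + √4501/6)²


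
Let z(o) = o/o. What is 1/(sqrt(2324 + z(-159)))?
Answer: sqrt(93)/465 ≈ 0.020739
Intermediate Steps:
z(o) = 1
1/(sqrt(2324 + z(-159))) = 1/(sqrt(2324 + 1)) = 1/(sqrt(2325)) = 1/(5*sqrt(93)) = sqrt(93)/465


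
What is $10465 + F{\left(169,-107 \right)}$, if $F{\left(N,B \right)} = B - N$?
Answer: $10189$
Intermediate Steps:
$10465 + F{\left(169,-107 \right)} = 10465 - 276 = 10189$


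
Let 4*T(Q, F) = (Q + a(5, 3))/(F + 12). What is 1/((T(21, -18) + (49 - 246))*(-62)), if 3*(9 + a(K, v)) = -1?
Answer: 36/440789 ≈ 8.1672e-5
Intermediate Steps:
a(K, v) = -28/3 (a(K, v) = -9 + (⅓)*(-1) = -9 - ⅓ = -28/3)
T(Q, F) = (-28/3 + Q)/(4*(12 + F)) (T(Q, F) = ((Q - 28/3)/(F + 12))/4 = ((-28/3 + Q)/(12 + F))/4 = (-28/3 + Q)/(4*(12 + F)))
1/((T(21, -18) + (49 - 246))*(-62)) = 1/(((-28 + 3*21)/(12*(12 - 18)) + (49 - 246))*(-62)) = 1/(((1/12)*(-28 + 63)/(-6) - 197)*(-62)) = 1/(((1/12)*(-⅙)*35 - 197)*(-62)) = 1/((-35/72 - 197)*(-62)) = 1/(-14219/72*(-62)) = 1/(440789/36) = 36/440789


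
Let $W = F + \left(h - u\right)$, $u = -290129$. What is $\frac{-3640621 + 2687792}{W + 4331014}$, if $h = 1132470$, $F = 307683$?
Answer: $- \frac{952829}{6061296} \approx -0.1572$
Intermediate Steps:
$W = 1730282$ ($W = 307683 + \left(1132470 - -290129\right) = 307683 + \left(1132470 + 290129\right) = 307683 + 1422599 = 1730282$)
$\frac{-3640621 + 2687792}{W + 4331014} = \frac{-3640621 + 2687792}{1730282 + 4331014} = - \frac{952829}{6061296}$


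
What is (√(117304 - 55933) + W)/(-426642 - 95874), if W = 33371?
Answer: -33371/522516 - √6819/174172 ≈ -0.064340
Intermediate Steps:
(√(117304 - 55933) + W)/(-426642 - 95874) = (√(117304 - 55933) + 33371)/(-426642 - 95874) = (√61371 + 33371)/(-522516) = (3*√6819 + 33371)*(-1/522516) = (33371 + 3*√6819)*(-1/522516) = -33371/522516 - √6819/174172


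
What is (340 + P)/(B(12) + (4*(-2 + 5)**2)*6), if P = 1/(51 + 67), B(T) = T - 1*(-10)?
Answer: 40121/28084 ≈ 1.4286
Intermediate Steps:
B(T) = 10 + T (B(T) = T + 10 = 10 + T)
P = 1/118 ≈ 0.0084746
(340 + P)/(B(12) + (4*(-2 + 5)**2)*6) = (340 + 1/118)/((10 + 12) + (4*(-2 + 5)**2)*6) = 40121/(118*(22 + (4*3**2)*6)) = 40121/(118*(22 + (4*9)*6)) = 40121/(118*(22 + 36*6)) = 40121/(118*(22 + 216)) = (40121/118)/238 = (40121/118)*(1/238) = 40121/28084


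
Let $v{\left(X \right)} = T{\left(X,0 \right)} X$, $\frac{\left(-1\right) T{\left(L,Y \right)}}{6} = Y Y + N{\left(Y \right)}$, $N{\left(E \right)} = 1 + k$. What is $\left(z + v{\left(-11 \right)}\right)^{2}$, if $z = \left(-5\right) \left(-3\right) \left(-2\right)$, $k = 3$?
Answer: $54756$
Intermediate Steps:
$z = -30$ ($z = 15 \left(-2\right) = -30$)
$N{\left(E \right)} = 4$ ($N{\left(E \right)} = 1 + 3 = 4$)
$T{\left(L,Y \right)} = -24 - 6 Y^{2}$ ($T{\left(L,Y \right)} = - 6 \left(Y Y + 4\right) = - 6 \left(Y^{2} + 4\right) = - 6 \left(4 + Y^{2}\right) = -24 - 6 Y^{2}$)
$v{\left(X \right)} = - 24 X$ ($v{\left(X \right)} = \left(-24 - 6 \cdot 0^{2}\right) X = \left(-24 - 0\right) X = \left(-24 + 0\right) X = - 24 X$)
$\left(z + v{\left(-11 \right)}\right)^{2} = \left(-30 - -264\right)^{2} = \left(-30 + 264\right)^{2} = 234^{2} = 54756$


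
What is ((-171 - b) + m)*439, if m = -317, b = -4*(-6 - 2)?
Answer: -228280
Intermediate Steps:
b = 32 (b = -4*(-8) = 32)
((-171 - b) + m)*439 = ((-171 - 1*32) - 317)*439 = ((-171 - 32) - 317)*439 = (-203 - 317)*439 = -520*439 = -228280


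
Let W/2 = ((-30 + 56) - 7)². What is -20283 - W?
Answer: -21005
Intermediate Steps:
W = 722 (W = 2*((-30 + 56) - 7)² = 2*(26 - 7)² = 2*19² = 2*361 = 722)
-20283 - W = -20283 - 1*722 = -20283 - 722 = -21005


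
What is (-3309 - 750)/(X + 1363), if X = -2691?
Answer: 4059/1328 ≈ 3.0565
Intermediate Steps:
(-3309 - 750)/(X + 1363) = (-3309 - 750)/(-2691 + 1363) = -4059/(-1328) = -4059*(-1/1328) = 4059/1328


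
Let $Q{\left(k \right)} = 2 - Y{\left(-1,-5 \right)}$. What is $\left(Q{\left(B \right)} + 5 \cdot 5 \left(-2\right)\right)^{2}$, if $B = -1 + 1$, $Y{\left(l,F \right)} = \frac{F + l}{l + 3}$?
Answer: $2025$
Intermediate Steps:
$Y{\left(l,F \right)} = \frac{F + l}{3 + l}$
$B = 0$
$Q{\left(k \right)} = 5$ ($Q{\left(k \right)} = 2 - \frac{-5 - 1}{3 - 1} = 2 - \frac{1}{2} \left(-6\right) = 2 - -3 = 2 + 3 = 5$)
$\left(Q{\left(B \right)} + 5 \cdot 5 \left(-2\right)\right)^{2} = \left(5 + 5 \cdot 5 \left(-2\right)\right)^{2} = \left(5 + 25 \left(-2\right)\right)^{2} = \left(5 - 50\right)^{2} = \left(-45\right)^{2} = 2025$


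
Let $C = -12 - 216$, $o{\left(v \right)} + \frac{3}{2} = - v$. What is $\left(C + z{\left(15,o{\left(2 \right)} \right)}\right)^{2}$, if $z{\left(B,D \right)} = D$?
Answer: $\frac{214369}{4} \approx 53592.0$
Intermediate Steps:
$o{\left(v \right)} = - \frac{3}{2} - v$
$C = -228$ ($C = -12 - 216 = -228$)
$\left(C + z{\left(15,o{\left(2 \right)} \right)}\right)^{2} = \left(-228 - \frac{7}{2}\right)^{2} = \left(- \frac{463}{2}\right)^{2} = \frac{214369}{4}$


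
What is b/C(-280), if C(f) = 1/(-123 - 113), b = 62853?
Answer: -14833308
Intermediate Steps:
C(f) = -1/236 (C(f) = 1/(-236) = -1/236)
b/C(-280) = 62853/(-1/236) = 62853*(-236) = -14833308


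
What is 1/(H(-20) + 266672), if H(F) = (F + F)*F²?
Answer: 1/250672 ≈ 3.9893e-6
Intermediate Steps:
H(F) = 2*F³ (H(F) = (2*F)*F² = 2*F³)
1/(H(-20) + 266672) = 1/(2*(-20)³ + 266672) = 1/(2*(-8000) + 266672) = 1/(-16000 + 266672) = 1/250672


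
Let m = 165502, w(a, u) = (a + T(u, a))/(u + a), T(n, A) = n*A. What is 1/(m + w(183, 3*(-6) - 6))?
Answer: 53/8770203 ≈ 6.0432e-6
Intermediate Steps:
T(n, A) = A*n
w(a, u) = (a + a*u)/(a + u) (w(a, u) = (a + a*u)/(u + a) = (a + a*u)/(a + u))
1/(m + w(183, 3*(-6) - 6)) = 1/(165502 + 183*(1 + (3*(-6) - 6))/(183 + (3*(-6) - 6))) = 1/(165502 + 183*(1 + (-18 - 6))/(183 + (-18 - 6))) = 1/(165502 + 183*(1 - 24)/(183 - 24)) = 1/(165502 + 183*(-23)/159) = 1/(165502 + 183*(1/159)*(-23)) = 1/(165502 - 1403/53) = 1/(8770203/53) = 53/8770203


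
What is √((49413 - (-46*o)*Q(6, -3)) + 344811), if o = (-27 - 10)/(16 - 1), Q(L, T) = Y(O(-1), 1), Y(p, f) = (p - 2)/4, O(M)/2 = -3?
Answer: 2*√22187865/15 ≈ 628.05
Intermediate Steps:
O(M) = -6 (O(M) = 2*(-3) = -6)
Y(p, f) = -½ + p/4 (Y(p, f) = (-2 + p)*(¼) = -½ + p/4)
Q(L, T) = -2 (Q(L, T) = -½ + (¼)*(-6) = -½ - 3/2 = -2)
o = -37/15 ≈ -2.4667
√((49413 - (-46*o)*Q(6, -3)) + 344811) = √((49413 - (-46*(-37/15))*(-2)) + 344811) = √((49413 - 1702*(-2)/15) + 344811) = √((49413 - 1*(-3404/15)) + 344811) = √((49413 + 3404/15) + 344811) = √(744599/15 + 344811) = √(5916764/15) = 2*√22187865/15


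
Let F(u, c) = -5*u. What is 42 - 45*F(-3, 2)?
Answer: -633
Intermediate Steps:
42 - 45*F(-3, 2) = 42 - (-225)*(-3) = 42 - 45*15 = 42 - 675 = -633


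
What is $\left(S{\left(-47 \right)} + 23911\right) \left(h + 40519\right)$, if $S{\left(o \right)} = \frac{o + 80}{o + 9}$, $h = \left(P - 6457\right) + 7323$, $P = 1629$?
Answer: $\frac{19540937595}{19} \approx 1.0285 \cdot 10^{9}$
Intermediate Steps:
$h = 2495$ ($h = \left(1629 - 6457\right) + 7323 = -4828 + 7323 = 2495$)
$S{\left(o \right)} = \frac{80 + o}{9 + o}$
$\left(S{\left(-47 \right)} + 23911\right) \left(h + 40519\right) = \left(\frac{80 - 47}{9 - 47} + 23911\right) \left(2495 + 40519\right) = \left(\frac{1}{-38} \cdot 33 + 23911\right) 43014 = \left(\left(- \frac{1}{38}\right) 33 + 23911\right) 43014 = \left(- \frac{33}{38} + 23911\right) 43014 = \frac{908585}{38} \cdot 43014 = \frac{19540937595}{19}$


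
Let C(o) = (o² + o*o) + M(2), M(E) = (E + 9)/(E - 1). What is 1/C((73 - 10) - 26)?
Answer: 1/2749 ≈ 0.00036377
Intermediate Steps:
M(E) = (9 + E)/(-1 + E)
C(o) = 11 + 2*o² (C(o) = (o² + o*o) + (9 + 2)/(-1 + 2) = (o² + o²) + 11/1 = 2*o² + 1*11 = 2*o² + 11 = 11 + 2*o²)
1/C((73 - 10) - 26) = 1/(11 + 2*((73 - 10) - 26)²) = 1/(11 + 2*(63 - 26)²) = 1/(11 + 2*37²) = 1/(11 + 2*1369) = 1/(11 + 2738) = 1/2749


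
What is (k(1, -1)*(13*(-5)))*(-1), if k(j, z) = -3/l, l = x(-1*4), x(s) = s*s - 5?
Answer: -195/11 ≈ -17.727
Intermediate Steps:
x(s) = -5 + s² (x(s) = s² - 5 = -5 + s²)
l = 11 (l = -5 + (-1*4)² = -5 + (-4)² = -5 + 16 = 11)
k(j, z) = -3/11
(k(1, -1)*(13*(-5)))*(-1) = -39*(-5)/11*(-1) = -3/11*(-65)*(-1) = (195/11)*(-1) = -195/11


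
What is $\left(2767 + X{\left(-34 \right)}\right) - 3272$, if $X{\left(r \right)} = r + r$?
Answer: $-573$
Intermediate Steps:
$X{\left(r \right)} = 2 r$
$\left(2767 + X{\left(-34 \right)}\right) - 3272 = \left(2767 + 2 \left(-34\right)\right) - 3272 = \left(2767 - 68\right) - 3272 = 2699 - 3272 = -573$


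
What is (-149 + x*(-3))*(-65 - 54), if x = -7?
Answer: 15232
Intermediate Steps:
(-149 + x*(-3))*(-65 - 54) = (-149 - 7*(-3))*(-65 - 54) = (-149 + 21)*(-119) = -128*(-119) = 15232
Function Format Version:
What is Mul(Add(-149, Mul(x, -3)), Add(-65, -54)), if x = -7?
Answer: 15232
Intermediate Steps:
Mul(Add(-149, Mul(x, -3)), Add(-65, -54)) = Mul(Add(-149, Mul(-7, -3)), Add(-65, -54)) = Mul(Add(-149, 21), -119) = Mul(-128, -119) = 15232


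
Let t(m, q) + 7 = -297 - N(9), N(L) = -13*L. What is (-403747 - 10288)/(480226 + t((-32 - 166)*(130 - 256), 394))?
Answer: -414035/480039 ≈ -0.86250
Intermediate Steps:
t(m, q) = -187 (t(m, q) = -7 + (-297 - (-13)*9) = -7 + (-297 - 1*(-117)) = -7 + (-297 + 117) = -7 - 180 = -187)
(-403747 - 10288)/(480226 + t((-32 - 166)*(130 - 256), 394)) = (-403747 - 10288)/(480226 - 187) = -414035/480039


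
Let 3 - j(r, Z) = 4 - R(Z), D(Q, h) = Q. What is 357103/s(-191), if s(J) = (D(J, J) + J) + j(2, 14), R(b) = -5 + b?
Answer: -357103/374 ≈ -954.82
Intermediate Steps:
j(r, Z) = -6 + Z (j(r, Z) = 3 - (4 - (-5 + Z)) = 3 - (4 + (5 - Z)) = 3 - (9 - Z) = 3 + (-9 + Z) = -6 + Z)
s(J) = 8 + 2*J (s(J) = (J + J) + (-6 + 14) = 2*J + 8 = 8 + 2*J)
357103/s(-191) = 357103/(8 + 2*(-191)) = 357103/(8 - 382) = 357103/(-374) = 357103*(-1/374) = -357103/374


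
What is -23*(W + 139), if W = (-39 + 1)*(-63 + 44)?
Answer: -19803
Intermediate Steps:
W = 722 (W = -38*(-19) = 722)
-23*(W + 139) = -23*(722 + 139) = -23*861 = -19803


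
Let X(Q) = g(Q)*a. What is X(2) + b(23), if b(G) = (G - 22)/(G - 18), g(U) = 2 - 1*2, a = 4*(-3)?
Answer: 1/5 ≈ 0.20000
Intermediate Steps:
a = -12
g(U) = 0 (g(U) = 2 - 2 = 0)
b(G) = (-22 + G)/(-18 + G)
X(Q) = 0 (X(Q) = 0*(-12) = 0)
X(2) + b(23) = 0 + (-22 + 23)/(-18 + 23) = 0 + 1/5 = 1/5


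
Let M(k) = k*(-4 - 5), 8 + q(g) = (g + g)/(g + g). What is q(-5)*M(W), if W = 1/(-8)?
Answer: -63/8 ≈ -7.8750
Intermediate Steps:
q(g) = -7 (q(g) = -8 + (g + g)/(g + g) = -8 + (2*g)/((2*g)) = -8 + (2*g)*(1/(2*g)) = -8 + 1 = -7)
W = -⅛ ≈ -0.12500
M(k) = -9*k (M(k) = k*(-9) = -9*k)
q(-5)*M(W) = -(-63)*(-1)/8 = -7*9/8 = -63/8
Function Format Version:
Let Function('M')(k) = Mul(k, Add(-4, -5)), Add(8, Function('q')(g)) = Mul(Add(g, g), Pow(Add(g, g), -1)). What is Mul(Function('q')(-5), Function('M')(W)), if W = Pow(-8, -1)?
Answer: Rational(-63, 8) ≈ -7.8750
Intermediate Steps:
Function('q')(g) = -7 (Function('q')(g) = Add(-8, Mul(Add(g, g), Pow(Add(g, g), -1))) = Add(-8, Mul(Mul(2, g), Pow(Mul(2, g), -1))) = Add(-8, Mul(Mul(2, g), Mul(Rational(1, 2), Pow(g, -1)))) = Add(-8, 1) = -7)
W = Rational(-1, 8) ≈ -0.12500
Function('M')(k) = Mul(-9, k) (Function('M')(k) = Mul(k, -9) = Mul(-9, k))
Mul(Function('q')(-5), Function('M')(W)) = Mul(-7, Mul(-9, Rational(-1, 8))) = Mul(-7, Rational(9, 8)) = Rational(-63, 8)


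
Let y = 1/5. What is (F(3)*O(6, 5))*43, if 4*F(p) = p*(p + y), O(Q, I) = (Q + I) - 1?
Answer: 1032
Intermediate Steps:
y = ⅕ ≈ 0.20000
O(Q, I) = -1 + I + Q (O(Q, I) = (I + Q) - 1 = -1 + I + Q)
F(p) = p*(⅕ + p)/4 (F(p) = (p*(p + ⅕))/4 = (p*(⅕ + p))/4 = p*(⅕ + p)/4)
(F(3)*O(6, 5))*43 = (((1/20)*3*(1 + 5*3))*(-1 + 5 + 6))*43 = (((1/20)*3*(1 + 15))*10)*43 = (((1/20)*3*16)*10)*43 = ((12/5)*10)*43 = 24*43 = 1032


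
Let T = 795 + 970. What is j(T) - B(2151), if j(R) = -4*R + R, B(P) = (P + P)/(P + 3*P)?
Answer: -10591/2 ≈ -5295.5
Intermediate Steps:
B(P) = ½ (B(P) = (2*P)/((4*P)) = (2*P)*(1/(4*P)) = ½)
T = 1765
j(R) = -3*R
j(T) - B(2151) = -3*1765 - 1*½ = -5295 - ½ = -10591/2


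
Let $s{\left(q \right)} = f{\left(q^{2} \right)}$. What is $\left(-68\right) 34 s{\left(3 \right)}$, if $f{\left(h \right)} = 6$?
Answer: $-13872$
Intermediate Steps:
$s{\left(q \right)} = 6$
$\left(-68\right) 34 s{\left(3 \right)} = \left(-68\right) 34 \cdot 6 = \left(-2312\right) 6 = -13872$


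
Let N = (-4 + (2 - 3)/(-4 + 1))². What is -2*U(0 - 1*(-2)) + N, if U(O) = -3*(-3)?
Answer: -41/9 ≈ -4.5556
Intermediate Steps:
U(O) = 9
N = 121/9 (N = (-4 - 1/(-3))² = (-4 - 1*(-⅓))² = (-4 + ⅓)² = (-11/3)² = 121/9 ≈ 13.444)
-2*U(0 - 1*(-2)) + N = -2*9 + 121/9 = -18 + 121/9 = -41/9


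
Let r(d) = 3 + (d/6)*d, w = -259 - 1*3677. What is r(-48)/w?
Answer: -129/1312 ≈ -0.098323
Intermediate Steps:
w = -3936 (w = -259 - 3677 = -3936)
r(d) = 3 + d²/6 (r(d) = 3 + (d*(⅙))*d = 3 + (d/6)*d = 3 + d²/6)
r(-48)/w = (3 + (⅙)*(-48)²)/(-3936) = (3 + (⅙)*2304)*(-1/3936) = (3 + 384)*(-1/3936) = 387*(-1/3936) = -129/1312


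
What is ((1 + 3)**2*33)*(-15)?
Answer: -7920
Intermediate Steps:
((1 + 3)**2*33)*(-15) = (4**2*33)*(-15) = (16*33)*(-15) = 528*(-15) = -7920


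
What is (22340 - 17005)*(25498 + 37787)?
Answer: 337625475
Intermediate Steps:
(22340 - 17005)*(25498 + 37787) = 5335*63285 = 337625475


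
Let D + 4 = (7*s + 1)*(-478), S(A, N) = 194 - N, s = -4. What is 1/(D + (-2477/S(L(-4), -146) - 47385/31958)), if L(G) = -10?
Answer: 5432860/70047124287 ≈ 7.7560e-5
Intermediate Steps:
D = 12902 (D = -4 + (7*(-4) + 1)*(-478) = -4 + (-28 + 1)*(-478) = -4 - 27*(-478) = -4 + 12906 = 12902)
1/(D + (-2477/S(L(-4), -146) - 47385/31958)) = 1/(12902 + (-2477/(194 - 1*(-146)) - 47385/31958)) = 1/(12902 + (-2477/(194 + 146) - 47385*1/31958)) = 1/(12902 + (-2477/340 - 47385/31958)) = 1/(12902 - 47635433/5432860) = 1/(70047124287/5432860) = 5432860/70047124287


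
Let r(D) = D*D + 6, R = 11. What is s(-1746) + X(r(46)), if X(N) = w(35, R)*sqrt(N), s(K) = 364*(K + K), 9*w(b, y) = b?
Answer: -1271088 + 35*sqrt(2122)/9 ≈ -1.2709e+6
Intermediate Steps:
w(b, y) = b/9
r(D) = 6 + D**2 (r(D) = D**2 + 6 = 6 + D**2)
s(K) = 728*K (s(K) = 364*(2*K) = 728*K)
X(N) = 35*sqrt(N)/9 (X(N) = ((1/9)*35)*sqrt(N) = 35*sqrt(N)/9)
s(-1746) + X(r(46)) = 728*(-1746) + 35*sqrt(6 + 46**2)/9 = -1271088 + 35*sqrt(6 + 2116)/9 = -1271088 + 35*sqrt(2122)/9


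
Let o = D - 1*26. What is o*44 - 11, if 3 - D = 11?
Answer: -1507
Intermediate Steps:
D = -8 (D = 3 - 1*11 = 3 - 11 = -8)
o = -34 (o = -8 - 1*26 = -8 - 26 = -34)
o*44 - 11 = -34*44 - 11 = -1496 - 11 = -1507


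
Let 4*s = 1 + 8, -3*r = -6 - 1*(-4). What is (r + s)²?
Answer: 1225/144 ≈ 8.5069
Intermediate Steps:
r = ⅔ (r = -(-6 - 1*(-4))/3 = -(-6 + 4)/3 = -⅓*(-2) = ⅔ ≈ 0.66667)
s = 9/4 (s = (1 + 8)/4 = (¼)*9 = 9/4 ≈ 2.2500)
(r + s)² = (⅔ + 9/4)² = (35/12)² = 1225/144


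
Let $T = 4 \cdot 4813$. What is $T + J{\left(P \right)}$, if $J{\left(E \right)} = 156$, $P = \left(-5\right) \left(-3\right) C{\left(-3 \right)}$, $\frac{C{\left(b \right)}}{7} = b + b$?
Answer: $19408$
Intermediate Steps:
$C{\left(b \right)} = 14 b$ ($C{\left(b \right)} = 7 \left(b + b\right) = 7 \cdot 2 b = 14 b$)
$P = -630$ ($P = \left(-5\right) \left(-3\right) 14 \left(-3\right) = 15 \left(-42\right) = -630$)
$T = 19252$
$T + J{\left(P \right)} = 19252 + 156 = 19408$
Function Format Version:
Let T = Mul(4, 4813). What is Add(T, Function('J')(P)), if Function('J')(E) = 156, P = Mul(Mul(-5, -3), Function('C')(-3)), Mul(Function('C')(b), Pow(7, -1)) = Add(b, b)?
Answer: 19408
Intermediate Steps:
Function('C')(b) = Mul(14, b) (Function('C')(b) = Mul(7, Add(b, b)) = Mul(7, Mul(2, b)) = Mul(14, b))
P = -630 (P = Mul(Mul(-5, -3), Mul(14, -3)) = Mul(15, -42) = -630)
T = 19252
Add(T, Function('J')(P)) = Add(19252, 156) = 19408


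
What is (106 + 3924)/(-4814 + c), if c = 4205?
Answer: -4030/609 ≈ -6.6174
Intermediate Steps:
(106 + 3924)/(-4814 + c) = (106 + 3924)/(-4814 + 4205) = 4030/(-609) = 4030*(-1/609) = -4030/609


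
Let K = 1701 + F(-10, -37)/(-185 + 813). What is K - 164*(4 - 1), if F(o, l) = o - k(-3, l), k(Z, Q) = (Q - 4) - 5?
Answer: 189822/157 ≈ 1209.1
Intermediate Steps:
k(Z, Q) = -9 + Q (k(Z, Q) = (-4 + Q) - 5 = -9 + Q)
F(o, l) = 9 + o - l (F(o, l) = o - (-9 + l) = o + (9 - l) = 9 + o - l)
K = 267066/157 (K = 1701 + (9 - 10 - 1*(-37))/(-185 + 813) = 1701 + (9 - 10 + 37)/628 = 1701 + 36*(1/628) = 1701 + 9/157 = 267066/157 ≈ 1701.1)
K - 164*(4 - 1) = 267066/157 - 164*(4 - 1) = 267066/157 - 164*3 = 267066/157 - 1*492 = 267066/157 - 492 = 189822/157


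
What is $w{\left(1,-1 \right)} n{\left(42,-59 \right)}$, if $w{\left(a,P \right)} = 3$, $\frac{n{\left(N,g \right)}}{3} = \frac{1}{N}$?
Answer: $\frac{3}{14} \approx 0.21429$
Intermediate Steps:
$n{\left(N,g \right)} = \frac{3}{N}$
$w{\left(1,-1 \right)} n{\left(42,-59 \right)} = 3 \cdot \frac{3}{42} = 3 \cdot 3 \cdot \frac{1}{42} = 3 \cdot \frac{1}{14} = \frac{3}{14}$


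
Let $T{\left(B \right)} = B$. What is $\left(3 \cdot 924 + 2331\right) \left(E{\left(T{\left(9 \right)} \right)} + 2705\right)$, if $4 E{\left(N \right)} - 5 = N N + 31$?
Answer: $\frac{55811511}{4} \approx 1.3953 \cdot 10^{7}$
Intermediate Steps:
$E{\left(N \right)} = 9 + \frac{N^{2}}{4}$ ($E{\left(N \right)} = \frac{5}{4} + \frac{N N + 31}{4} = \frac{5}{4} + \frac{N^{2} + 31}{4} = \frac{5}{4} + \frac{31 + N^{2}}{4} = \frac{5}{4} + \left(\frac{31}{4} + \frac{N^{2}}{4}\right) = 9 + \frac{N^{2}}{4}$)
$\left(3 \cdot 924 + 2331\right) \left(E{\left(T{\left(9 \right)} \right)} + 2705\right) = \left(3 \cdot 924 + 2331\right) \left(\left(9 + \frac{9^{2}}{4}\right) + 2705\right) = \left(2772 + 2331\right) \left(\left(9 + \frac{1}{4} \cdot 81\right) + 2705\right) = 5103 \left(\left(9 + \frac{81}{4}\right) + 2705\right) = 5103 \left(\frac{117}{4} + 2705\right) = 5103 \cdot \frac{10937}{4} = \frac{55811511}{4}$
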